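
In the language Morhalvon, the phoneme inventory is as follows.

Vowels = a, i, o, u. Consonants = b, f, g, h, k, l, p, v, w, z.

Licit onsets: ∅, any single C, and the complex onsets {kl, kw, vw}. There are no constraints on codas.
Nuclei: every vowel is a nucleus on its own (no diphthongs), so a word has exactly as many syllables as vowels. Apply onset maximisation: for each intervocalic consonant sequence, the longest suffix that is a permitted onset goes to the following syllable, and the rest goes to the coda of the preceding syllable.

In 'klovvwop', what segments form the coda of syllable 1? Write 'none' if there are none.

v

Vowels present: o, o; each is a nucleus, giving 2 syllables.
σ1/σ2 boundary: cluster /vvw/ — the longest permitted-onset suffix is /vw/; onset = /vw/, preceding coda = /v/.
Result: klov.vwop.
Syllable 1 is /klov/: onset /kl/, nucleus /o/, coda /v/.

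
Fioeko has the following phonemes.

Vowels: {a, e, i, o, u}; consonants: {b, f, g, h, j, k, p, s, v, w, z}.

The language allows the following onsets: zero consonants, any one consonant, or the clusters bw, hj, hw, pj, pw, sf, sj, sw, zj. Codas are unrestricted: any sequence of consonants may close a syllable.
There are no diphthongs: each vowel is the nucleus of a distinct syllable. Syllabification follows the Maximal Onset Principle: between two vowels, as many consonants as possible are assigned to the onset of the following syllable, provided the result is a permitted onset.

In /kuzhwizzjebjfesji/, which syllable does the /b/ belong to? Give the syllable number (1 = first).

The vowels are u, i, e, e, i — 5 nuclei, so 5 syllables.
/u…i/ gap (V1→V2): /zhw/; trying suffixes from longest down, /hw/ is the first permitted one, so coda /z/ | onset /hw/.
/i…e/ gap (V2→V3): /zzj/; trying suffixes from longest down, /zj/ is the first permitted one, so coda /z/ | onset /zj/.
/e…e/ gap (V3→V4): /bjf/ — longest licit onset from the right is /f/, leaving /bj/ as coda.
/e…i/ gap (V4→V5): /sj/ — entire cluster is a permitted onset → onset /sj/, coda ∅.
Result: kuz.hwiz.zjebj.fe.sji.
The /b/ is in the coda of syllable 3 (/zjebj/).

3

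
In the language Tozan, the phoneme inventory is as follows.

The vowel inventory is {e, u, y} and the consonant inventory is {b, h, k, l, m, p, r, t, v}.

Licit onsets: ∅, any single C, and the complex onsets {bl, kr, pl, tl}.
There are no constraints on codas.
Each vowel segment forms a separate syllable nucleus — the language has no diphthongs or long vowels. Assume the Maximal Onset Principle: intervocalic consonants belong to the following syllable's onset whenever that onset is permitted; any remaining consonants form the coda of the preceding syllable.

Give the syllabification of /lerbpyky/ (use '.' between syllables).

lerb.py.ky

Vowels present: e, y, y; each is a nucleus, giving 3 syllables.
V1 /e/ – V2 /y/: cluster /rbp/ — the longest permitted-onset suffix is /p/; onset = /p/, preceding coda = /rb/.
V2 /y/ – V3 /y/: /k/ is a single consonant, so it becomes the next onset.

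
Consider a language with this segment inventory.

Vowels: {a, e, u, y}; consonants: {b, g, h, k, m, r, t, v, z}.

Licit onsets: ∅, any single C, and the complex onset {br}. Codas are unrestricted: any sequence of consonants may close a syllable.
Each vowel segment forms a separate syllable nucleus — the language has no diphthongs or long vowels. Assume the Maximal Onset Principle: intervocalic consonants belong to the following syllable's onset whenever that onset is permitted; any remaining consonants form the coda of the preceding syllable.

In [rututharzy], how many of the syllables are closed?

Vowels present: u, u, a, y; each is a nucleus, giving 4 syllables.
/u…u/ gap (V1→V2): /t/ is a single consonant, so it becomes the next onset.
/u…a/ gap (V2→V3): /th/ splits as /t/ + /h/ (/h/ is the longest suffix that is a licit onset).
/a…y/ gap (V3→V4): /rz/; trying suffixes from longest down, /z/ is the first permitted one, so coda /r/ | onset /z/.
Putting it together: ru.tut.har.zy.
Classifying each syllable: /ru/ (open), /tut/ (closed), /har/ (closed), /zy/ (open).
Closed syllables: 2.

2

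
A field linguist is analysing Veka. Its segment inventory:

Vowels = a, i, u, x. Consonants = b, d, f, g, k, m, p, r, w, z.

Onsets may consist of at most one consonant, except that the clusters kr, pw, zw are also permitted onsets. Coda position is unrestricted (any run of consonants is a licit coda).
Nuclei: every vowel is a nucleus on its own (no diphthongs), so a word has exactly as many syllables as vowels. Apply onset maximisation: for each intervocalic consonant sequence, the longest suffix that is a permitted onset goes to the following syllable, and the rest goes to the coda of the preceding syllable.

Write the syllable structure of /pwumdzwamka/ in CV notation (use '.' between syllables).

The vowels are u, a, a — 3 nuclei, so 3 syllables.
/u…a/ gap (V1→V2): /mdzw/ splits as /md/ + /zw/ (/zw/ is the longest suffix that is a licit onset).
/a…a/ gap (V2→V3): /mk/ — longest licit onset from the right is /k/, leaving /m/ as coda.
Syllabification: pwumd.zwam.ka.
Mapping each syllable to C/V: /pwumd/ → CCVCC, /zwam/ → CCVC, /ka/ → CV.

CCVCC.CCVC.CV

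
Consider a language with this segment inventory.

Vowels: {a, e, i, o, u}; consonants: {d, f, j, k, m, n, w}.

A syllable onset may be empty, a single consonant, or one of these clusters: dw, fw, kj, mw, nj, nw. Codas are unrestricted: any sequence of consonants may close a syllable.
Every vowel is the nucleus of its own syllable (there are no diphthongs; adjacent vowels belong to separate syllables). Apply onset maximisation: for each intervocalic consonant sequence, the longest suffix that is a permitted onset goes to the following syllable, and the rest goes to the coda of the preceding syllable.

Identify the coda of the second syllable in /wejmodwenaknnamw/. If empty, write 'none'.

The vowels are e, o, e, a, a — 5 nuclei, so 5 syllables.
σ1/σ2 boundary: /jm/ splits as /j/ + /m/ (/m/ is the longest suffix that is a licit onset).
σ2/σ3 boundary: /dw/ is a licit onset in full, so it all attaches to the next syllable.
σ3/σ4 boundary: /n/ → onset of the next syllable (single consonants are always licit onsets).
σ4/σ5 boundary: /knn/ — longest licit onset from the right is /n/, leaving /kn/ as coda.
So the parse is wej.mo.dwe.nakn.namw.
Syllable 2 is /mo/: onset /m/, nucleus /o/, coda ∅.

none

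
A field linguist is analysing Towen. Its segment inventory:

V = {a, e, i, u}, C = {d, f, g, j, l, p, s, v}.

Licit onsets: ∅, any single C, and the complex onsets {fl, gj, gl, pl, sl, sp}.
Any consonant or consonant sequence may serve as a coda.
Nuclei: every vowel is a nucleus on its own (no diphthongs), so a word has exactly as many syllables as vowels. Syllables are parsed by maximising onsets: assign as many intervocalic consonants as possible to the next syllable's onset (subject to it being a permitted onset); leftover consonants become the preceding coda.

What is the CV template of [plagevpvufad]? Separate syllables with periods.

Nuclei (vowels): a, e, u, a → 4 syllables.
σ1/σ2 boundary: just /g/ — single C goes to the following onset.
σ2/σ3 boundary: /vpv/ splits as /vp/ + /v/ (/v/ is the longest suffix that is a licit onset).
σ3/σ4 boundary: /f/ → onset of the next syllable (single consonants are always licit onsets).
So the parse is pla.gevp.vu.fad.
Mapping each syllable to C/V: /pla/ → CCV, /gevp/ → CVCC, /vu/ → CV, /fad/ → CVC.

CCV.CVCC.CV.CVC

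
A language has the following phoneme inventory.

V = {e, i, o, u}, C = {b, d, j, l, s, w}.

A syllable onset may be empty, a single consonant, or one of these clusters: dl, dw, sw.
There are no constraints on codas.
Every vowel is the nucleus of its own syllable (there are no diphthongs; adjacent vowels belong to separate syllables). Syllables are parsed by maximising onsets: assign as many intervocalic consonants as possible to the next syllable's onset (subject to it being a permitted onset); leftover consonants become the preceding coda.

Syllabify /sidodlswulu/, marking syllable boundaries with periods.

Nuclei (vowels): i, o, u, u → 4 syllables.
σ1/σ2 boundary: /d/ is a single consonant, so it becomes the next onset.
σ2/σ3 boundary: cluster /dlsw/ — the longest permitted-onset suffix is /sw/; onset = /sw/, preceding coda = /dl/.
σ3/σ4 boundary: /l/ is a single consonant, so it becomes the next onset.

si.dodl.swu.lu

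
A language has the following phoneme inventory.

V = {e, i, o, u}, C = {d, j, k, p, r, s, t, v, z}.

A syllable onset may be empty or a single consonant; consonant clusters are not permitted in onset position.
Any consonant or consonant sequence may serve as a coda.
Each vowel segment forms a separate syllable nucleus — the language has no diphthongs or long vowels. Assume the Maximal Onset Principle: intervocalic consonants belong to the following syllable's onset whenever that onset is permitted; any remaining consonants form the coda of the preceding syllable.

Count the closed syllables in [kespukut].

2

Nuclei (vowels): e, u, u → 3 syllables.
Between /e/ (V1) and /u/ (V2): /sp/ splits as /s/ + /p/ (/p/ is the longest suffix that is a licit onset).
Between /u/ (V2) and /u/ (V3): /k/ → onset of the next syllable (single consonants are always licit onsets).
Syllabification: kes.pu.kut.
Classifying each syllable: /kes/ (closed), /pu/ (open), /kut/ (closed).
Closed syllables: 2.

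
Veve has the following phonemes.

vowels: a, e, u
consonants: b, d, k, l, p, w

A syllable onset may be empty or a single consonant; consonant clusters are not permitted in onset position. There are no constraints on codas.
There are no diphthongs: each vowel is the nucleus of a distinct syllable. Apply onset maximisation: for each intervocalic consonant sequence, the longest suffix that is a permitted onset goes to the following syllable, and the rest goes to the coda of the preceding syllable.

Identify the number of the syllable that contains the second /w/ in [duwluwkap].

Vowels present: u, u, a; each is a nucleus, giving 3 syllables.
σ1/σ2 boundary: cluster /wl/ — the longest permitted-onset suffix is /l/; onset = /l/, preceding coda = /w/.
σ2/σ3 boundary: /wk/ — longest licit onset from the right is /k/, leaving /w/ as coda.
Result: duw.luw.kap.
The second /w/ is in the coda of syllable 2 (/luw/).

2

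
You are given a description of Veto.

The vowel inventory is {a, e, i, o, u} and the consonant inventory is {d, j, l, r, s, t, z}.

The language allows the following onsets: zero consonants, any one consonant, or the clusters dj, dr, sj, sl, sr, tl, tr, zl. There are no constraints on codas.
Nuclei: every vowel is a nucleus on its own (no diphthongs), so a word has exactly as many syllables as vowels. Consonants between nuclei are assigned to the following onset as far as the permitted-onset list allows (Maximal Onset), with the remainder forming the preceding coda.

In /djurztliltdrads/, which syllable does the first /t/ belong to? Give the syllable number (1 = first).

2

The vowels are u, i, a — 3 nuclei, so 3 syllables.
/u…i/ gap (V1→V2): /rztl/; trying suffixes from longest down, /tl/ is the first permitted one, so coda /rz/ | onset /tl/.
/i…a/ gap (V2→V3): /ltdr/; trying suffixes from longest down, /dr/ is the first permitted one, so coda /lt/ | onset /dr/.
Result: djurz.tlilt.drads.
The first /t/ is in the onset of syllable 2 (/tlilt/).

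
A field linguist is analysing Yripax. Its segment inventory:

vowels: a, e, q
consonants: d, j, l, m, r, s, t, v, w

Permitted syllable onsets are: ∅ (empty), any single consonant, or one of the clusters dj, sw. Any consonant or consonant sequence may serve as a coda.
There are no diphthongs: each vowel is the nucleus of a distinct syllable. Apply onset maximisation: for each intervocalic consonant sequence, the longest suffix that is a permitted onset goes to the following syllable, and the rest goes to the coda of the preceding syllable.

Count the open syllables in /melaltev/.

1

The vowels are e, a, e — 3 nuclei, so 3 syllables.
V1 /e/ – V2 /a/: /l/ is a single consonant, so it becomes the next onset.
V2 /a/ – V3 /e/: /lt/ — longest licit onset from the right is /t/, leaving /l/ as coda.
Putting it together: me.lal.tev.
Classifying each syllable: /me/ (open), /lal/ (closed), /tev/ (closed).
Open syllables: 1.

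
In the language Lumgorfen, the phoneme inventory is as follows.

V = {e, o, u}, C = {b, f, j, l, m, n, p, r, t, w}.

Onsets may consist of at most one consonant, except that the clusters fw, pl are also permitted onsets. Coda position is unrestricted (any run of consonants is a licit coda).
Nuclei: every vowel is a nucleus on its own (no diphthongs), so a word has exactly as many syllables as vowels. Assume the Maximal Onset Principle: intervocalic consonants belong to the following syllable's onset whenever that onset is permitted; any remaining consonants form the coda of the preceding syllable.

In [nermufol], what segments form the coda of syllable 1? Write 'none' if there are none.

Vowels present: e, u, o; each is a nucleus, giving 3 syllables.
/e…u/ gap (V1→V2): /rm/ splits as /r/ + /m/ (/m/ is the longest suffix that is a licit onset).
/u…o/ gap (V2→V3): just /f/ — single C goes to the following onset.
Syllabification: ner.mu.fol.
Syllable 1 is /ner/: onset /n/, nucleus /e/, coda /r/.

r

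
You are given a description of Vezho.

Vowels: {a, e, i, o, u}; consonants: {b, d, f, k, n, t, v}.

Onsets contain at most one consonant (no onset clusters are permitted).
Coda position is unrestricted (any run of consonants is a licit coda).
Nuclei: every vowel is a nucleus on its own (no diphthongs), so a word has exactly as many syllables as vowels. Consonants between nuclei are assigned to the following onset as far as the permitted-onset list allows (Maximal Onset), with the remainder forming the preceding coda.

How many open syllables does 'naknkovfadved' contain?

Vowels present: a, o, a, e; each is a nucleus, giving 4 syllables.
/a…o/ gap (V1→V2): /knk/; trying suffixes from longest down, /k/ is the first permitted one, so coda /kn/ | onset /k/.
/o…a/ gap (V2→V3): /vf/ — longest licit onset from the right is /f/, leaving /v/ as coda.
/a…e/ gap (V3→V4): /dv/ splits as /d/ + /v/ (/v/ is the longest suffix that is a licit onset).
Syllabification: nakn.kov.fad.ved.
Classifying each syllable: /nakn/ (closed), /kov/ (closed), /fad/ (closed), /ved/ (closed).
Open syllables: 0.

0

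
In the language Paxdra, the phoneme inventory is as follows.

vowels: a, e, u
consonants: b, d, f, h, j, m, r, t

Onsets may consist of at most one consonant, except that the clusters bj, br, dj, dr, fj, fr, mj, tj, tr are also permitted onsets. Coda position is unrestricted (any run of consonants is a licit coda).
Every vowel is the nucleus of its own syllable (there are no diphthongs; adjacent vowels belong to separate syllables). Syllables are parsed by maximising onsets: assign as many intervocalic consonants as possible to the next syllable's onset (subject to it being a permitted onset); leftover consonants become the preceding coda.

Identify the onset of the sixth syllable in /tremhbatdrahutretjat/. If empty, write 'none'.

Nuclei (vowels): e, a, a, u, e, a → 6 syllables.
/e…a/ gap (V1→V2): /mhb/; trying suffixes from longest down, /b/ is the first permitted one, so coda /mh/ | onset /b/.
/a…a/ gap (V2→V3): /tdr/ splits as /t/ + /dr/ (/dr/ is the longest suffix that is a licit onset).
/a…u/ gap (V3→V4): just /h/ — single C goes to the following onset.
/u…e/ gap (V4→V5): /tr/ — entire cluster is a permitted onset → onset /tr/, coda ∅.
/e…a/ gap (V5→V6): cluster /tj/ — /tj/ is itself a permitted onset, so the whole cluster goes right; preceding coda = ∅.
Putting it together: tremh.bat.dra.hu.tre.tjat.
Syllable 6 is /tjat/: onset /tj/, nucleus /a/, coda /t/.

tj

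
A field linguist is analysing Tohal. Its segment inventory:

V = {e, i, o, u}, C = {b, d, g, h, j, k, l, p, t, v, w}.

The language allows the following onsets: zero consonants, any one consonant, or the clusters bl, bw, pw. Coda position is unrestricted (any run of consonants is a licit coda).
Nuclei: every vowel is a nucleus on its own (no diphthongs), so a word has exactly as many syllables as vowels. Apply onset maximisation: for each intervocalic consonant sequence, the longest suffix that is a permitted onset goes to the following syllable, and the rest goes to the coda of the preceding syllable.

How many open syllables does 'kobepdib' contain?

1

Nuclei (vowels): o, e, i → 3 syllables.
Between /o/ (V1) and /e/ (V2): /b/ → onset of the next syllable (single consonants are always licit onsets).
Between /e/ (V2) and /i/ (V3): /pd/ splits as /p/ + /d/ (/d/ is the longest suffix that is a licit onset).
Putting it together: ko.bep.dib.
Classifying each syllable: /ko/ (open), /bep/ (closed), /dib/ (closed).
Open syllables: 1.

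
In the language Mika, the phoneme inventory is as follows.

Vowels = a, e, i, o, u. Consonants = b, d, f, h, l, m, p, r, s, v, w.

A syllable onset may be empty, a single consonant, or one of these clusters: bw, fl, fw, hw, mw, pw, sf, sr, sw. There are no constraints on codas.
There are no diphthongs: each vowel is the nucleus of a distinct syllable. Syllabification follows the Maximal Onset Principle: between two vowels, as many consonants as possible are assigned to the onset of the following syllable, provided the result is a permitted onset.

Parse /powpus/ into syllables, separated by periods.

pow.pus

Nuclei (vowels): o, u → 2 syllables.
Between /o/ (V1) and /u/ (V2): /wp/ splits as /w/ + /p/ (/p/ is the longest suffix that is a licit onset).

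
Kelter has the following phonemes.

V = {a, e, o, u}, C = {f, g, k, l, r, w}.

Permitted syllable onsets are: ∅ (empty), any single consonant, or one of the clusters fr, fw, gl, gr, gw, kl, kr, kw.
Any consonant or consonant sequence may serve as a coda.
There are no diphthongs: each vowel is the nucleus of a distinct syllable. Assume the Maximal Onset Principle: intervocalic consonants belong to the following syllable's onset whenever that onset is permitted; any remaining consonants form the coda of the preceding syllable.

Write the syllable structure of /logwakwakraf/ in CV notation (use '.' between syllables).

Nuclei (vowels): o, a, a, a → 4 syllables.
/o…a/ gap (V1→V2): cluster /gw/ — /gw/ is itself a permitted onset, so the whole cluster goes right; preceding coda = ∅.
/a…a/ gap (V2→V3): /kw/ — entire cluster is a permitted onset → onset /kw/, coda ∅.
/a…a/ gap (V3→V4): /kr/ is a licit onset in full, so it all attaches to the next syllable.
Result: lo.gwa.kwa.kraf.
Mapping each syllable to C/V: /lo/ → CV, /gwa/ → CCV, /kwa/ → CCV, /kraf/ → CCVC.

CV.CCV.CCV.CCVC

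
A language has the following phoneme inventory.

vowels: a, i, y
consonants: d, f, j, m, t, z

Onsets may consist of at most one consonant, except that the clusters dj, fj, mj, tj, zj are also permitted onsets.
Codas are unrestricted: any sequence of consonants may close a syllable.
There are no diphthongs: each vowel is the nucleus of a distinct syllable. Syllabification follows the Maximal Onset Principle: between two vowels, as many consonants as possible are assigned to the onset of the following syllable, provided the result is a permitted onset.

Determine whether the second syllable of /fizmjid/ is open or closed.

Nuclei (vowels): i, i → 2 syllables.
σ1/σ2 boundary: /zmj/; trying suffixes from longest down, /mj/ is the first permitted one, so coda /z/ | onset /mj/.
Putting it together: fiz.mjid.
Syllable 2 is /mjid/ with coda /d/, so it is closed.

closed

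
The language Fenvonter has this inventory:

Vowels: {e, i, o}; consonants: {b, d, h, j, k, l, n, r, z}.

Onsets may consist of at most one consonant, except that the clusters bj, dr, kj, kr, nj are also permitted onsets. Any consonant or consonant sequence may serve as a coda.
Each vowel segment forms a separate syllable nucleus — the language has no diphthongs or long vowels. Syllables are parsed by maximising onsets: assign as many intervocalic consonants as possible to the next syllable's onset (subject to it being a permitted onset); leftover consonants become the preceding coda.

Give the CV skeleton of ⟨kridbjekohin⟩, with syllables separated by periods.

CCVC.CCV.CV.CVC

Nuclei (vowels): i, e, o, i → 4 syllables.
V1 /i/ – V2 /e/: /dbj/ — longest licit onset from the right is /bj/, leaving /d/ as coda.
V2 /e/ – V3 /o/: /k/ is a single consonant, so it becomes the next onset.
V3 /o/ – V4 /i/: /h/ → onset of the next syllable (single consonants are always licit onsets).
So the parse is krid.bje.ko.hin.
Mapping each syllable to C/V: /krid/ → CCVC, /bje/ → CCV, /ko/ → CV, /hin/ → CVC.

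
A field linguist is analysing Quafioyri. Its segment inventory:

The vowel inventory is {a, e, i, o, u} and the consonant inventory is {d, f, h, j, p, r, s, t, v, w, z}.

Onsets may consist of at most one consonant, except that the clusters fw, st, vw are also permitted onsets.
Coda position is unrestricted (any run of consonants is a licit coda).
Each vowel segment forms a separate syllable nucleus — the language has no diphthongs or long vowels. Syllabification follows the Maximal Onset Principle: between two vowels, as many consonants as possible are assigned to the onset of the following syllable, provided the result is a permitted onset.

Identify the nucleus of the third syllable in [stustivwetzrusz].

Vowels present: u, i, e, u; each is a nucleus, giving 4 syllables.
The third nucleus (vowel 3 from the left) is /e/.

e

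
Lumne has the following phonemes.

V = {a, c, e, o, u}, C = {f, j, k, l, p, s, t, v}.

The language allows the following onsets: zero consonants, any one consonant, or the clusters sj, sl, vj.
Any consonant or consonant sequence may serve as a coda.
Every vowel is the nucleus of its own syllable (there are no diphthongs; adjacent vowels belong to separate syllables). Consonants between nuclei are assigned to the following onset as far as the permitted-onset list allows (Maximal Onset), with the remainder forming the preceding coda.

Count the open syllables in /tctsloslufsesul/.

2

Vowels present: c, o, u, e, u; each is a nucleus, giving 5 syllables.
/c…o/ gap (V1→V2): /tsl/ — longest licit onset from the right is /sl/, leaving /t/ as coda.
/o…u/ gap (V2→V3): cluster /sl/ — /sl/ is itself a permitted onset, so the whole cluster goes right; preceding coda = ∅.
/u…e/ gap (V3→V4): cluster /fs/ — the longest permitted-onset suffix is /s/; onset = /s/, preceding coda = /f/.
/e…u/ gap (V4→V5): /s/ is a single consonant, so it becomes the next onset.
Syllabification: tct.slo.sluf.se.sul.
Classifying each syllable: /tct/ (closed), /slo/ (open), /sluf/ (closed), /se/ (open), /sul/ (closed).
Open syllables: 2.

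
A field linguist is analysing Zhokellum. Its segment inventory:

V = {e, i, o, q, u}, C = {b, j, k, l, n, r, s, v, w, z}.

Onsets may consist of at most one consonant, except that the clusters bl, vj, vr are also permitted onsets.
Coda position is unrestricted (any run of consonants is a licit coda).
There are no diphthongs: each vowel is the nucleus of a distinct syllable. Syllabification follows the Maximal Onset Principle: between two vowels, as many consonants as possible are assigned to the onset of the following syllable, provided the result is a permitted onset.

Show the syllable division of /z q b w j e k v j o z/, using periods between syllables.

Nuclei (vowels): q, e, o → 3 syllables.
σ1/σ2 boundary: /bwj/; trying suffixes from longest down, /j/ is the first permitted one, so coda /bw/ | onset /j/.
σ2/σ3 boundary: /kvj/ splits as /k/ + /vj/ (/vj/ is the longest suffix that is a licit onset).

zqbw.jek.vjoz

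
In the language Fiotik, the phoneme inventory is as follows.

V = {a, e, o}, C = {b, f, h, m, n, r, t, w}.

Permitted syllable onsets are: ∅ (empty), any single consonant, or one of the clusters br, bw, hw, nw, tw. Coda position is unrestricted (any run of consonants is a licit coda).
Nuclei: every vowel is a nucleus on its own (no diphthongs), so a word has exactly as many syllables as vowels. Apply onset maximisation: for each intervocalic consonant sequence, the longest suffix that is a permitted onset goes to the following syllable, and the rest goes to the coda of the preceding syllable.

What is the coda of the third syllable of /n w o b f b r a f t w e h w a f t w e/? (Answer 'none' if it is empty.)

none

The vowels are o, a, e, a, e — 5 nuclei, so 5 syllables.
V1 /o/ – V2 /a/: /bfbr/ splits as /bf/ + /br/ (/br/ is the longest suffix that is a licit onset).
V2 /a/ – V3 /e/: /ftw/ splits as /f/ + /tw/ (/tw/ is the longest suffix that is a licit onset).
V3 /e/ – V4 /a/: /hw/ is a licit onset in full, so it all attaches to the next syllable.
V4 /a/ – V5 /e/: /ftw/ splits as /f/ + /tw/ (/tw/ is the longest suffix that is a licit onset).
Putting it together: nwobf.braf.twe.hwaf.twe.
Syllable 3 is /twe/: onset /tw/, nucleus /e/, coda ∅.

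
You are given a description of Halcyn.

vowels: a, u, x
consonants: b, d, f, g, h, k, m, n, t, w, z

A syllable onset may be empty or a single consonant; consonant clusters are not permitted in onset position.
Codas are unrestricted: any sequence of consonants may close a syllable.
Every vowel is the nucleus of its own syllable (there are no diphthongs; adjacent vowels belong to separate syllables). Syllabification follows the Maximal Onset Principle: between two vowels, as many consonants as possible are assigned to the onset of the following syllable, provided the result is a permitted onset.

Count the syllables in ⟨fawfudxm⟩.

Nuclei (vowels): a, u, x → 3 syllables.

3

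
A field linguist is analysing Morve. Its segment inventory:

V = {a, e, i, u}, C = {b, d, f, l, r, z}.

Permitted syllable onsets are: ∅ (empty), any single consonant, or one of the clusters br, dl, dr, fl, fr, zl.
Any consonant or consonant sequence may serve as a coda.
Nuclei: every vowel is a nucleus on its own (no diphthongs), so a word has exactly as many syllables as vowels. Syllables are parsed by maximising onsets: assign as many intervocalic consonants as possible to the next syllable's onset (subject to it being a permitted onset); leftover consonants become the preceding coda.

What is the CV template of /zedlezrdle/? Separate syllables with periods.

CV.CCVCC.CCV

The vowels are e, e, e — 3 nuclei, so 3 syllables.
σ1/σ2 boundary: cluster /dl/ — /dl/ is itself a permitted onset, so the whole cluster goes right; preceding coda = ∅.
σ2/σ3 boundary: /zrdl/ splits as /zr/ + /dl/ (/dl/ is the longest suffix that is a licit onset).
Syllabification: ze.dlezr.dle.
Mapping each syllable to C/V: /ze/ → CV, /dlezr/ → CCVCC, /dle/ → CCV.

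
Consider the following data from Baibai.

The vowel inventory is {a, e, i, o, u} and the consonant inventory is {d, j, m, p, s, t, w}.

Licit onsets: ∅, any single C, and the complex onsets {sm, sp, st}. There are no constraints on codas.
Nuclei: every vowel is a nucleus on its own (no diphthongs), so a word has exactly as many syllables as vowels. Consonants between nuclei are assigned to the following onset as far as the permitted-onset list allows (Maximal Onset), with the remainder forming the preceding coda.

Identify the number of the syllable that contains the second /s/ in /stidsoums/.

Vowels present: i, o, u; each is a nucleus, giving 3 syllables.
Between /i/ (V1) and /o/ (V2): /ds/ splits as /d/ + /s/ (/s/ is the longest suffix that is a licit onset).
Between /o/ (V2) and /u/ (V3): hiatus — the boundary sits between the two vowels.
So the parse is stid.so.ums.
The second /s/ is in the onset of syllable 2 (/so/).

2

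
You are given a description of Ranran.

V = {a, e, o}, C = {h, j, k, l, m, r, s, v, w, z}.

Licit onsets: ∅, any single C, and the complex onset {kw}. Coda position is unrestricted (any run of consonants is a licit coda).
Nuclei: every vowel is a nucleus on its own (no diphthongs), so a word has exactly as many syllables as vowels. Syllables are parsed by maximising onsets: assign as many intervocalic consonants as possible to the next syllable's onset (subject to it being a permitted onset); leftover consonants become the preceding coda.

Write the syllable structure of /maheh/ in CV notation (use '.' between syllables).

CV.CVC

The vowels are a, e — 2 nuclei, so 2 syllables.
Between /a/ (V1) and /e/ (V2): /h/ is a single consonant, so it becomes the next onset.
Syllabification: ma.heh.
Mapping each syllable to C/V: /ma/ → CV, /heh/ → CVC.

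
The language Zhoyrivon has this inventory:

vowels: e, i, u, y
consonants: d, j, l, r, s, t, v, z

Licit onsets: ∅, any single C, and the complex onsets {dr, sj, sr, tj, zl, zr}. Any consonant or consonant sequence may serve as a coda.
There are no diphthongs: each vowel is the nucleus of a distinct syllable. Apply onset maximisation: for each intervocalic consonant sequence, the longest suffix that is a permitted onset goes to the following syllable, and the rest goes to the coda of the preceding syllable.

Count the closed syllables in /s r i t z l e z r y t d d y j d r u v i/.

3

Vowels present: i, e, y, y, u, i; each is a nucleus, giving 6 syllables.
V1 /i/ – V2 /e/: /tzl/; trying suffixes from longest down, /zl/ is the first permitted one, so coda /t/ | onset /zl/.
V2 /e/ – V3 /y/: /zr/ — entire cluster is a permitted onset → onset /zr/, coda ∅.
V3 /y/ – V4 /y/: /tdd/; trying suffixes from longest down, /d/ is the first permitted one, so coda /td/ | onset /d/.
V4 /y/ – V5 /u/: cluster /jdr/ — the longest permitted-onset suffix is /dr/; onset = /dr/, preceding coda = /j/.
V5 /u/ – V6 /i/: just /v/ — single C goes to the following onset.
Putting it together: srit.zle.zrytd.dyj.dru.vi.
Classifying each syllable: /srit/ (closed), /zle/ (open), /zrytd/ (closed), /dyj/ (closed), /dru/ (open), /vi/ (open).
Closed syllables: 3.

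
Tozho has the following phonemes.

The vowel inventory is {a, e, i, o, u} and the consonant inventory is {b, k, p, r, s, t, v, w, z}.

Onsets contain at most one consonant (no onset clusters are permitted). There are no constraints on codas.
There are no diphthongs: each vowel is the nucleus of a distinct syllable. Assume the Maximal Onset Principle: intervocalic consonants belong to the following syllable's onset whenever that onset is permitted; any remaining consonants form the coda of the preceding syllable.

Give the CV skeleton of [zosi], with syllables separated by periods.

CV.CV

Vowels present: o, i; each is a nucleus, giving 2 syllables.
V1 /o/ – V2 /i/: /s/ is a single consonant, so it becomes the next onset.
Result: zo.si.
Mapping each syllable to C/V: /zo/ → CV, /si/ → CV.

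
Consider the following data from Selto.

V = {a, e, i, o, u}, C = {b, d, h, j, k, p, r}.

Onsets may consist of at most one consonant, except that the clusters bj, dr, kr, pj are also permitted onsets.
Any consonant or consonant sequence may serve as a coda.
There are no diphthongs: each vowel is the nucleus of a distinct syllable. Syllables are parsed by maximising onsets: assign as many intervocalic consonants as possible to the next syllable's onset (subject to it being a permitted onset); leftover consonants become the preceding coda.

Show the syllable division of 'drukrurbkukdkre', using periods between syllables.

dru.krurb.kukd.kre

The vowels are u, u, u, e — 4 nuclei, so 4 syllables.
Between /u/ (V1) and /u/ (V2): cluster /kr/ — /kr/ is itself a permitted onset, so the whole cluster goes right; preceding coda = ∅.
Between /u/ (V2) and /u/ (V3): /rbk/ splits as /rb/ + /k/ (/k/ is the longest suffix that is a licit onset).
Between /u/ (V3) and /e/ (V4): cluster /kdkr/ — the longest permitted-onset suffix is /kr/; onset = /kr/, preceding coda = /kd/.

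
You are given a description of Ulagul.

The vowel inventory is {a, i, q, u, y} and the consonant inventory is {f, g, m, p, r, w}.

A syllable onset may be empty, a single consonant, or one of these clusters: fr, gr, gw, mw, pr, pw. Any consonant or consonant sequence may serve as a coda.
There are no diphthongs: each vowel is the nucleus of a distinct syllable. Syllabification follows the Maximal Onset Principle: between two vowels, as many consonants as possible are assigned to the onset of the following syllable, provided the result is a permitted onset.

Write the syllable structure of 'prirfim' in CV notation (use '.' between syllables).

CCVC.CVC

Vowels present: i, i; each is a nucleus, giving 2 syllables.
/i…i/ gap (V1→V2): /rf/; trying suffixes from longest down, /f/ is the first permitted one, so coda /r/ | onset /f/.
Syllabification: prir.fim.
Mapping each syllable to C/V: /prir/ → CCVC, /fim/ → CVC.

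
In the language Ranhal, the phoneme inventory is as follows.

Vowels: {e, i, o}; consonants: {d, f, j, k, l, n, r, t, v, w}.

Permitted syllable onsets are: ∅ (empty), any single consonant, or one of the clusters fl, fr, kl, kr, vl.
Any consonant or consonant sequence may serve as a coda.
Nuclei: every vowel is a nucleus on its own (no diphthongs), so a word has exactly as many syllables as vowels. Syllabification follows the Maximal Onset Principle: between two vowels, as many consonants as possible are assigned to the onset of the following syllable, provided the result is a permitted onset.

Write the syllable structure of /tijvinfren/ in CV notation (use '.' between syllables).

CVC.CVC.CCVC

The vowels are i, i, e — 3 nuclei, so 3 syllables.
σ1/σ2 boundary: /jv/; trying suffixes from longest down, /v/ is the first permitted one, so coda /j/ | onset /v/.
σ2/σ3 boundary: /nfr/; trying suffixes from longest down, /fr/ is the first permitted one, so coda /n/ | onset /fr/.
So the parse is tij.vin.fren.
Mapping each syllable to C/V: /tij/ → CVC, /vin/ → CVC, /fren/ → CCVC.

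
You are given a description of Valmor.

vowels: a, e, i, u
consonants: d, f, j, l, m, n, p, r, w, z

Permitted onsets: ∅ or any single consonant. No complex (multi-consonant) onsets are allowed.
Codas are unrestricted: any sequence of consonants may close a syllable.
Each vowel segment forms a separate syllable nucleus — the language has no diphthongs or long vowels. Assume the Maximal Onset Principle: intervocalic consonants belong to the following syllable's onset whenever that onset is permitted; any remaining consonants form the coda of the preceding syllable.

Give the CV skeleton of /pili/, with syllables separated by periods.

The vowels are i, i — 2 nuclei, so 2 syllables.
V1 /i/ – V2 /i/: /l/ → onset of the next syllable (single consonants are always licit onsets).
Result: pi.li.
Mapping each syllable to C/V: /pi/ → CV, /li/ → CV.

CV.CV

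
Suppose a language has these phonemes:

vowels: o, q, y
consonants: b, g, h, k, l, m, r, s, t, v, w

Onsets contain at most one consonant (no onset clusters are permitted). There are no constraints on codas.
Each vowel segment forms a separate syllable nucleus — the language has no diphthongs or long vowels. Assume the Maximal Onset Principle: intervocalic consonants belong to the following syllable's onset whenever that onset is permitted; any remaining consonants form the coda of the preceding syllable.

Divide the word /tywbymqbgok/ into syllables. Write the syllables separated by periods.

The vowels are y, y, q, o — 4 nuclei, so 4 syllables.
/y…y/ gap (V1→V2): /wb/ — longest licit onset from the right is /b/, leaving /w/ as coda.
/y…q/ gap (V2→V3): just /m/ — single C goes to the following onset.
/q…o/ gap (V3→V4): /bg/; trying suffixes from longest down, /g/ is the first permitted one, so coda /b/ | onset /g/.

tyw.by.mqb.gok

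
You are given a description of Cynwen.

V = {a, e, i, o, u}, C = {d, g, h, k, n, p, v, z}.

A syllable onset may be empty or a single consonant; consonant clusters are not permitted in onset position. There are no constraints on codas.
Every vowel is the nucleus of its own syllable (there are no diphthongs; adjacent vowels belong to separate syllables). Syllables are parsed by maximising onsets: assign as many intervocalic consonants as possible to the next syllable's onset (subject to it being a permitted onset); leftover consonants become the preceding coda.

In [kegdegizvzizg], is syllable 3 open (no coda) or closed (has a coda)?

Nuclei (vowels): e, e, i, i → 4 syllables.
σ1/σ2 boundary: /gd/ splits as /g/ + /d/ (/d/ is the longest suffix that is a licit onset).
σ2/σ3 boundary: /g/ is a single consonant, so it becomes the next onset.
σ3/σ4 boundary: /zvz/ splits as /zv/ + /z/ (/z/ is the longest suffix that is a licit onset).
Putting it together: keg.de.gizv.zizg.
Syllable 3 is /gizv/ with coda /zv/, so it is closed.

closed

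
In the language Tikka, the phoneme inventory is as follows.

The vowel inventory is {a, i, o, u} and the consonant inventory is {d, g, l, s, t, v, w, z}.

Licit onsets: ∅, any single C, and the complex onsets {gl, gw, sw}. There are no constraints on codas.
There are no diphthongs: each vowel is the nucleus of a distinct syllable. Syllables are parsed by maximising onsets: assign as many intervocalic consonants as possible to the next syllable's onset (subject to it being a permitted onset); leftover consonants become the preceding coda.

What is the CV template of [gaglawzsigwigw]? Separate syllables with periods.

CV.CCVCC.CV.CCVCC

Nuclei (vowels): a, a, i, i → 4 syllables.
σ1/σ2 boundary: /gl/ — entire cluster is a permitted onset → onset /gl/, coda ∅.
σ2/σ3 boundary: /wzs/ splits as /wz/ + /s/ (/s/ is the longest suffix that is a licit onset).
σ3/σ4 boundary: /gw/ is a licit onset in full, so it all attaches to the next syllable.
Result: ga.glawz.si.gwigw.
Mapping each syllable to C/V: /ga/ → CV, /glawz/ → CCVCC, /si/ → CV, /gwigw/ → CCVCC.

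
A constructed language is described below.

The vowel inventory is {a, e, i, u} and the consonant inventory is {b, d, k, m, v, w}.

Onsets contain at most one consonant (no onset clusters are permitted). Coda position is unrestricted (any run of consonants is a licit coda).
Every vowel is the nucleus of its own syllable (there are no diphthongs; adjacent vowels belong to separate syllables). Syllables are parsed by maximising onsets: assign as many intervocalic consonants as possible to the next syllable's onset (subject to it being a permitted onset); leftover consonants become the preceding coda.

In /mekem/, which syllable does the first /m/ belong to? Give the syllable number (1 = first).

Vowels present: e, e; each is a nucleus, giving 2 syllables.
/e…e/ gap (V1→V2): just /k/ — single C goes to the following onset.
So the parse is me.kem.
The first /m/ is in the onset of syllable 1 (/me/).

1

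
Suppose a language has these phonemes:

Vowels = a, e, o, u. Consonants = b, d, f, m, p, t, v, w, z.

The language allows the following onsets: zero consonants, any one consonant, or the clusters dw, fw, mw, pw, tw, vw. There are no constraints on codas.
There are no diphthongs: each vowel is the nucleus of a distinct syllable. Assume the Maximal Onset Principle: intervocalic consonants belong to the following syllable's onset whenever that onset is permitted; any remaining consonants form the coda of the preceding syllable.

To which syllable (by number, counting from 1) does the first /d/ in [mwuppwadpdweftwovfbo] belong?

Vowels present: u, a, e, o, o; each is a nucleus, giving 5 syllables.
V1 /u/ – V2 /a/: cluster /ppw/ — the longest permitted-onset suffix is /pw/; onset = /pw/, preceding coda = /p/.
V2 /a/ – V3 /e/: cluster /dpdw/ — the longest permitted-onset suffix is /dw/; onset = /dw/, preceding coda = /dp/.
V3 /e/ – V4 /o/: /ftw/ splits as /f/ + /tw/ (/tw/ is the longest suffix that is a licit onset).
V4 /o/ – V5 /o/: cluster /vfb/ — the longest permitted-onset suffix is /b/; onset = /b/, preceding coda = /vf/.
Result: mwup.pwadp.dwef.twovf.bo.
The first /d/ is in the coda of syllable 2 (/pwadp/).

2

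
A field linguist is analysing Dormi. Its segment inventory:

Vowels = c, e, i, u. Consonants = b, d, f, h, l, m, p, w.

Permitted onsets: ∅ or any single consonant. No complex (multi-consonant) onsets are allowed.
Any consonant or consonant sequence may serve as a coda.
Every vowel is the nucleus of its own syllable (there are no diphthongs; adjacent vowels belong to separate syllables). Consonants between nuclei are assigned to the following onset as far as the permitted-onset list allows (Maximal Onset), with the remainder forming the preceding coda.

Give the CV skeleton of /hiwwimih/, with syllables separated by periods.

The vowels are i, i, i — 3 nuclei, so 3 syllables.
Between /i/ (V1) and /i/ (V2): /ww/ — longest licit onset from the right is /w/, leaving /w/ as coda.
Between /i/ (V2) and /i/ (V3): just /m/ — single C goes to the following onset.
So the parse is hiw.wi.mih.
Mapping each syllable to C/V: /hiw/ → CVC, /wi/ → CV, /mih/ → CVC.

CVC.CV.CVC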